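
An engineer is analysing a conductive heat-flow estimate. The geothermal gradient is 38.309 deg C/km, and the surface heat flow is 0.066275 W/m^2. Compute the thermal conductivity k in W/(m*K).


k = q * 1000 / grad
k = 0.066275 * 1000 / 38.309
k = 1.7300 W/(m*K)


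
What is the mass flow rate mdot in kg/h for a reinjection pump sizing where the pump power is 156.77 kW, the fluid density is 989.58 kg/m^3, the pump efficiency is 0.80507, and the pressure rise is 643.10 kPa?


mdot = P_pump * rho * eta / dP
mdot = 156.77 * 989.58 * 0.80507 / 643.10
mdot = 194.2088 kg/s
Convert: 194.2088 kg/s * 3600.0 = 6.9915e+05 kg/h
mdot = 6.9915e+05 kg/h


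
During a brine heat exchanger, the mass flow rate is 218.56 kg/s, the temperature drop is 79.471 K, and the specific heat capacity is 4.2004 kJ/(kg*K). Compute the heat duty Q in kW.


Q = mdot * cp * dT / 1000
Q = 218.56 * 4.2004 * 79.471 / 1000
Q = 72.95751 MW
Convert: 72.95751 MW * 1000.0 = 72958 kW
Q = 72958 kW


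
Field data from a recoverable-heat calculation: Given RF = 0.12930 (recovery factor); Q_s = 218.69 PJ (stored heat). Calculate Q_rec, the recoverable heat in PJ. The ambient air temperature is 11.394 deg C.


Q_rec = Q_s * RF
Q_rec = 218.69 * 0.12930
Q_rec = 28.277 PJ


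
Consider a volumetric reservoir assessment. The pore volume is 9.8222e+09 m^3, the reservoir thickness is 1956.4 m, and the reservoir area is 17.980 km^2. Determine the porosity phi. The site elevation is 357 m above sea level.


phi = Vp / (A * 1e6 * hr)
phi = 9.8222e+09 / (17.980 * 1e6 * 1956.4)
phi = 0.27923


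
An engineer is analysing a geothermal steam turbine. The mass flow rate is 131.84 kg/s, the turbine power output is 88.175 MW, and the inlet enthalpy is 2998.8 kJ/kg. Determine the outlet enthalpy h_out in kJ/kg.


h_out = h_in - P * 1000 / mdot
h_out = 2998.8 - 88.175 * 1000 / 131.84
h_out = 2330.0 kJ/kg


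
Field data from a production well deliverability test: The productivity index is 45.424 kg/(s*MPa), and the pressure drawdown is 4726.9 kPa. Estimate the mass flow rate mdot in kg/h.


mdot = PI * dP / 1000
mdot = 45.424 * 4726.9 / 1000
mdot = 214.7147 kg/s
Convert: 214.7147 kg/s * 3600.0 = 7.7297e+05 kg/h
mdot = 7.7297e+05 kg/h


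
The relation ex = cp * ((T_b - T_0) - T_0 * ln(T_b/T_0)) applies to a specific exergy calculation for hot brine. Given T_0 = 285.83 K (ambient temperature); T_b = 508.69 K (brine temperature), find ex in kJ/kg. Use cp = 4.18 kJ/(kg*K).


ex = cp * ((T_b - T_0) - T_0 * ln(T_b/T_0))
ex = 4.18 * ((508.69 - 285.83) - 285.83 * ln(508.69/285.83))
ex = 242.84 kJ/kg


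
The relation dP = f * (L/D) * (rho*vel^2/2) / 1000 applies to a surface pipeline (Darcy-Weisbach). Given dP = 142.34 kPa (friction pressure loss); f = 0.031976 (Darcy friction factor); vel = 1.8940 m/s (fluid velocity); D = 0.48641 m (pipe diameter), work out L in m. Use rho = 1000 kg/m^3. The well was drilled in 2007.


L = dP*1000*D / (f*rho*vel^2/2)
L = 142.34*1000*0.48641 / (0.031976*1000*1.8940^2/2)
L = 1207.2 m


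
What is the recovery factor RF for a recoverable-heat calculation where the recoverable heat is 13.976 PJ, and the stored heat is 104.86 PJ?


RF = Q_rec / Q_s
RF = 13.976 / 104.86
RF = 0.13328


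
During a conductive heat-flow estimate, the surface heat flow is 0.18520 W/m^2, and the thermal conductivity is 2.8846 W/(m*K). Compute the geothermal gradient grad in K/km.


grad = q * 1000 / k
grad = 0.18520 * 1000 / 2.8846
grad = 64.20301 deg C/km
Convert: 64.20301 deg C/km * 1.0 = 64.203 K/km
grad = 64.203 K/km


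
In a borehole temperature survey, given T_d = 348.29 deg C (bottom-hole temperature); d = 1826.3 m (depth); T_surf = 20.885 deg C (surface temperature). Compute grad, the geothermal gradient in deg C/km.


grad = (T_d - T_surf) / d * 1000
grad = (348.29 - 20.885) / 1826.3 * 1000
grad = 179.27 deg C/km


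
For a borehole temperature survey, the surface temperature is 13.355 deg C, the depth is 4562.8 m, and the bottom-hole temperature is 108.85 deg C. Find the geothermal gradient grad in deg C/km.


grad = (T_d - T_surf) / d * 1000
grad = (108.85 - 13.355) / 4562.8 * 1000
grad = 20.929 deg C/km


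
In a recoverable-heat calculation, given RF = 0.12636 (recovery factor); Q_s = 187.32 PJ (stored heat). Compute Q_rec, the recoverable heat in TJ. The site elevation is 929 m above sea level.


Q_rec = Q_s * RF
Q_rec = 187.32 * 0.12636
Q_rec = 23.66976 PJ
Convert: 23.66976 PJ * 1000.0 = 23670 TJ
Q_rec = 23670 TJ


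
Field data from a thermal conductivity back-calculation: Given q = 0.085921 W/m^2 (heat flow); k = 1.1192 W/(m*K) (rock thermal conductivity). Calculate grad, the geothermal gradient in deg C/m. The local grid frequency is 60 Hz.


grad = q / k * 1000
grad = 0.085921 / 1.1192 * 1000
grad = 76.77001 deg C/km
Convert: 76.77001 deg C/km * 0.001 = 0.076770 deg C/m
grad = 0.076770 deg C/m


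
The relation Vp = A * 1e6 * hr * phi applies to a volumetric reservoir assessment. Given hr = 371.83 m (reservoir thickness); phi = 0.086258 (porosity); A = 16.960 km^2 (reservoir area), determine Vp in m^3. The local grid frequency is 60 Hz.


Vp = A * 1e6 * hr * phi
Vp = 16.960 * 1e6 * 371.83 * 0.086258
Vp = 5.4396e+08 m^3


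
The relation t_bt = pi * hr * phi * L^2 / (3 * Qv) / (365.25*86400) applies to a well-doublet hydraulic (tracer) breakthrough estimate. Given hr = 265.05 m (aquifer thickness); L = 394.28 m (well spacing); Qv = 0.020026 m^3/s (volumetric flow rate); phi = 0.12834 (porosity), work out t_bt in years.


t_bt = pi * hr * phi * L^2 / (3 * Qv) / (365.25*86400)
t_bt = pi * 265.05 * 0.12834 * 394.28^2 / (3 * 0.020026) / (365.25*86400)
t_bt = 8.7625 years


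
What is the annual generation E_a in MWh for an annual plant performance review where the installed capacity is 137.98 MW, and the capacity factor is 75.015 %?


E_a = CF / 100 * cap * 8760
E_a = 75.015 / 100 * 137.98 * 8760
E_a = 9.0671e+05 MWh


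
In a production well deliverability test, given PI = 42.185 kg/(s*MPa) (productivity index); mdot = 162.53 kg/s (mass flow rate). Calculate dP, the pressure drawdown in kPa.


dP = mdot * 1000 / PI
dP = 162.53 * 1000 / 42.185
dP = 3852.8 kPa


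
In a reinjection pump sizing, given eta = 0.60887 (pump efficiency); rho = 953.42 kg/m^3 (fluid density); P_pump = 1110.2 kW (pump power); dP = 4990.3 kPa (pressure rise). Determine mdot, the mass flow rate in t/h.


mdot = P_pump * rho * eta / dP
mdot = 1110.2 * 953.42 * 0.60887 / 4990.3
mdot = 129.1467 kg/s
Convert: 129.1467 kg/s * 3.6 = 464.93 t/h
mdot = 464.93 t/h


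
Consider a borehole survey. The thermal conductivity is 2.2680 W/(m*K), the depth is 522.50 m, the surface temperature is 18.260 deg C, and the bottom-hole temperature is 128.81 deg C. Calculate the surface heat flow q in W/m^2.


Step 1: grad = (T_d - T_surf)/d * 1000 = (128.81 - 18.26)/522.5 * 1000 = 211.5789 deg C/km
Step 2: q = k * grad / 1000 = 2.268 * 211.5789 / 1000 = 0.47986 W/m^2
q = 0.47986 W/m^2


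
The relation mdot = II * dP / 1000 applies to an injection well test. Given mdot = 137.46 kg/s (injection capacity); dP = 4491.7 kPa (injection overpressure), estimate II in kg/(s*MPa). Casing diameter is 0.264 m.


II = mdot * 1000 / dP
II = 137.46 * 1000 / 4491.7
II = 30.603 kg/(s*MPa)


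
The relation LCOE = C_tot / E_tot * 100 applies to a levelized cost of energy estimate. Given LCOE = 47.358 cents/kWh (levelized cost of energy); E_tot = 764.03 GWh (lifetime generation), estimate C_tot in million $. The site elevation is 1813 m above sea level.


C_tot = LCOE / 100 * E_tot
C_tot = 47.358 / 100 * 764.03
C_tot = 361.83 million $


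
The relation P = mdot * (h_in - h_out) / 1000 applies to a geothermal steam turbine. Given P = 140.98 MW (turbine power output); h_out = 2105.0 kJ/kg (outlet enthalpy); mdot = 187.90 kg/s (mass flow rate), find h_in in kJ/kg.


h_in = h_out + P * 1000 / mdot
h_in = 2105.0 + 140.98 * 1000 / 187.90
h_in = 2855.3 kJ/kg


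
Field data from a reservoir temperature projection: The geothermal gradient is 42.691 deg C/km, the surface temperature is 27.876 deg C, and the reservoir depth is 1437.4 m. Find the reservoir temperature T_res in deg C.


T_res = T_surf + grad * d / 1000
T_res = 27.876 + 42.691 * 1437.4 / 1000
T_res = 89.240 deg C


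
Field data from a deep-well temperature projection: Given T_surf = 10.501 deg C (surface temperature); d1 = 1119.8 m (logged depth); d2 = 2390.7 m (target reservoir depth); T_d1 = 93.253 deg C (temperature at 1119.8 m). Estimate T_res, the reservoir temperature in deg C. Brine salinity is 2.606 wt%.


Step 1: grad = (T_d1 - T_surf)/d1 * 1000 = (93.253 - 10.501)/1119.8 * 1000 = 73.89891 deg C/km
Step 2: T_res = T_surf + grad*d2/1000 = 10.501 + 73.89891*2390.7/1000 = 187.17 deg C
T_res = 187.17 deg C


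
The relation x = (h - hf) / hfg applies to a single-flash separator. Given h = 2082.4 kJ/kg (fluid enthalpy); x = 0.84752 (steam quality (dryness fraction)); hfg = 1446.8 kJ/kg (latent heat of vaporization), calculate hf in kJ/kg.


hf = h - x * hfg
hf = 2082.4 - 0.84752 * 1446.8
hf = 856.21 kJ/kg


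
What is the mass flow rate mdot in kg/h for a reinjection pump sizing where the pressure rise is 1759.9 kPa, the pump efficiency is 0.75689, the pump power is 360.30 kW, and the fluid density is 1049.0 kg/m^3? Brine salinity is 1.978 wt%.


mdot = P_pump * rho * eta / dP
mdot = 360.30 * 1049.0 * 0.75689 / 1759.9
mdot = 162.5491 kg/s
Convert: 162.5491 kg/s * 3600.0 = 5.8518e+05 kg/h
mdot = 5.8518e+05 kg/h


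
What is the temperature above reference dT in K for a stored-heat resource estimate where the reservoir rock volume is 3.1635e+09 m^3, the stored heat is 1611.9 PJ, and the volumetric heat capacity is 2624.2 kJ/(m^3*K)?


dT = Q_s * 1e12 / (Vr * rhoc)
dT = 1611.9 * 1e12 / (3.1635e+09 * 2624.2)
dT = 194.17 K


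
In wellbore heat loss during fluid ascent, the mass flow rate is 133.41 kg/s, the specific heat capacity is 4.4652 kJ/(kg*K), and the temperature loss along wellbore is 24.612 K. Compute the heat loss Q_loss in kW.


Q_loss = mdot * cp * dT
Q_loss = 133.41 * 4.4652 * 24.612
Q_loss = 14661 kW


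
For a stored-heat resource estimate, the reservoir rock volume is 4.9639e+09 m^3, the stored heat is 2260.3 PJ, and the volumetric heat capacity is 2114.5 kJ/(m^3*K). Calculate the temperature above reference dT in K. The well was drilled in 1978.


dT = Q_s * 1e12 / (Vr * rhoc)
dT = 2260.3 * 1e12 / (4.9639e+09 * 2114.5)
dT = 215.35 K


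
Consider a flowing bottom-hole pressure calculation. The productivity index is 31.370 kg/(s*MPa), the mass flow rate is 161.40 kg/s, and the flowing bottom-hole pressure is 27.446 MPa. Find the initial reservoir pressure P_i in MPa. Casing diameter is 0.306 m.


P_i = P_wf + mdot / PI
P_i = 27.446 + 161.40 / 31.370
P_i = 32.591 MPa


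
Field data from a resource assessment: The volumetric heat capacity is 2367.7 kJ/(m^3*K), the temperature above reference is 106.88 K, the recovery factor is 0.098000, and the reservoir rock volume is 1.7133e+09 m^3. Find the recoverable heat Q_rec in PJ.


Step 1: Q_s = Vr*rhoc*dT/1e12 = 1.7133e+09*2367.7*106.88/1e12 = 433.5673 PJ
Step 2: Q_rec = Q_s * RF = 433.5673 * 0.098 = 42.490 PJ
Q_rec = 42.490 PJ


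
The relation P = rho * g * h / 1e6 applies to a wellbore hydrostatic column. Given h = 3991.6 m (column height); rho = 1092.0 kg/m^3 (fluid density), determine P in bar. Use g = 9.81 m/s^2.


P = rho * g * h / 1e6
P = 1092.0 * 9.81 * 3991.6 / 1e6
P = 42.76009 MPa
Convert: 42.76009 MPa * 10.0 = 427.60 bar
P = 427.60 bar


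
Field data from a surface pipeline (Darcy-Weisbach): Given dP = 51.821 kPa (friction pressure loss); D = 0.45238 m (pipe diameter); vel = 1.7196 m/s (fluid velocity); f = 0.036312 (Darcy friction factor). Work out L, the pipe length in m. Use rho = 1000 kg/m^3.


L = dP*1000*D / (f*rho*vel^2/2)
L = 51.821*1000*0.45238 / (0.036312*1000*1.7196^2/2)
L = 436.65 m


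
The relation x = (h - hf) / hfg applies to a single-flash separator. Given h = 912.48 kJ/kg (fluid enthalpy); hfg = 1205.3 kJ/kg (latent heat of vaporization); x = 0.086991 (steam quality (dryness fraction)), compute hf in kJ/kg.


hf = h - x * hfg
hf = 912.48 - 0.086991 * 1205.3
hf = 807.63 kJ/kg


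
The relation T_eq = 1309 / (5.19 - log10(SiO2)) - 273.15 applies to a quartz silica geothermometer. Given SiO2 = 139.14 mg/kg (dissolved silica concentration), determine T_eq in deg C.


T_eq = 1309 / (5.19 - log10(SiO2)) - 273.15
T_eq = 1309 / (5.19 - log10(139.14)) - 273.15
T_eq = 156.52 deg C


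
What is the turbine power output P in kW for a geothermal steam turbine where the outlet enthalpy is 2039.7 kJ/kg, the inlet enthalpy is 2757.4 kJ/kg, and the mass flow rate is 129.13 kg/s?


P = mdot * (h_in - h_out) / 1000
P = 129.13 * (2757.4 - 2039.7) / 1000
P = 92.67660 MW
Convert: 92.67660 MW * 1000.0 = 92677 kW
P = 92677 kW


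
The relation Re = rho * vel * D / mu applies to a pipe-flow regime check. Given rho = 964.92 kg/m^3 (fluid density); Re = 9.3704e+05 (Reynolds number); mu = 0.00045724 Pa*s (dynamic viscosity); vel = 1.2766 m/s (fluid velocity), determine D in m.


D = Re * mu / (rho * vel)
D = 9.3704e+05 * 0.00045724 / (964.92 * 1.2766)
D = 0.34782 m


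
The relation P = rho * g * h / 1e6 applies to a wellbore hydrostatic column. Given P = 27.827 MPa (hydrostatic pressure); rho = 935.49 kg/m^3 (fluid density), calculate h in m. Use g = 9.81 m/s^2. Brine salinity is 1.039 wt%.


h = P * 1e6 / (g * rho)
h = 27.827 * 1e6 / (9.81 * 935.49)
h = 3032.2 m


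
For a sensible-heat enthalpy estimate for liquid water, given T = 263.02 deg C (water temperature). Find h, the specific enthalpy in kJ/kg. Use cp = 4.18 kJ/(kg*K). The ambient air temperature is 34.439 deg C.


h = cp * T
h = 4.18 * 263.02
h = 1099.4 kJ/kg


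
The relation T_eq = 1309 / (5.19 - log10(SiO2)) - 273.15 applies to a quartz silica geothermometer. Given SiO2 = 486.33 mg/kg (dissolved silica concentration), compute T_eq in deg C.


T_eq = 1309 / (5.19 - log10(SiO2)) - 273.15
T_eq = 1309 / (5.19 - log10(486.33)) - 273.15
T_eq = 249.81 deg C


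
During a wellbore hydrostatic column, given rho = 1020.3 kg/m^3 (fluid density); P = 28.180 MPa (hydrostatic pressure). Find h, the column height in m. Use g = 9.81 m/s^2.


h = P * 1e6 / (g * rho)
h = 28.180 * 1e6 / (9.81 * 1020.3)
h = 2815.4 m


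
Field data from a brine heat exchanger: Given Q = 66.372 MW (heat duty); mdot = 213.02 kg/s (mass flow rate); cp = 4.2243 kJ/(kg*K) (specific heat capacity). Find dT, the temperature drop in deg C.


dT = Q * 1000 / (mdot * cp)
dT = 66.372 * 1000 / (213.02 * 4.2243)
dT = 73.75811 K
Convert (temperature difference, 1 K = 1 deg C): 73.75811 K = 73.75811 deg C
dT = 73.758 deg C


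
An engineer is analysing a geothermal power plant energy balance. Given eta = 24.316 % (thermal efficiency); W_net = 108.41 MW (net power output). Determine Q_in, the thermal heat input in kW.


Q_in = W_net / (eta / 100)
Q_in = 108.41 / (24.316 / 100)
Q_in = 445.8381 MW
Convert: 445.8381 MW * 1000.0 = 4.4584e+05 kW
Q_in = 4.4584e+05 kW


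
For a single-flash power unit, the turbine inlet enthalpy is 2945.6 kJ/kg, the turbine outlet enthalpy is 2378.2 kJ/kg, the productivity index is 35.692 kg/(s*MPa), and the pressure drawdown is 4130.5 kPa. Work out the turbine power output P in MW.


Step 1: mdot = PI * dP / 1000 = 35.692 * 4130.5 / 1000 = 147.4258 kg/s
Step 2: P = mdot*(h_in - h_out)/1000 = 147.4258*(2945.6 - 2378.2)/1000 = 83.649 MW
P = 83.649 MW


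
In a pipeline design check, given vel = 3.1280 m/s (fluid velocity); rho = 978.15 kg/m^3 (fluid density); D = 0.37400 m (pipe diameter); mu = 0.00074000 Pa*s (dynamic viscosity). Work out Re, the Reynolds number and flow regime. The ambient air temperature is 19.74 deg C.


Step 1: Re = rho*vel*D/mu = 978.15*3.128*0.374/0.00074 = 1.5464e+06
Step 2: Re = 1.5464e+06 > 4000, so flow is turbulent.
Re = 1.5464e+06 (turbulent)


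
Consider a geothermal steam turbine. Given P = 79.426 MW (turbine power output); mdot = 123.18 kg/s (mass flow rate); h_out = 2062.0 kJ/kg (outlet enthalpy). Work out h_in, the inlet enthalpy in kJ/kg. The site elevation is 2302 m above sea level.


h_in = h_out + P * 1000 / mdot
h_in = 2062.0 + 79.426 * 1000 / 123.18
h_in = 2706.8 kJ/kg


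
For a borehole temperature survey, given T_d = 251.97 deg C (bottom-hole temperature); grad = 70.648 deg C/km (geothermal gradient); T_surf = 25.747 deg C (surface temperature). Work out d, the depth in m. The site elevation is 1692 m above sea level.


d = (T_d - T_surf) / grad * 1000
d = (251.97 - 25.747) / 70.648 * 1000
d = 3202.1 m


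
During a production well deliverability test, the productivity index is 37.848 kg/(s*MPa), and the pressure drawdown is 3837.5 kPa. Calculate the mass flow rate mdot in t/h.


mdot = PI * dP / 1000
mdot = 37.848 * 3837.5 / 1000
mdot = 145.2417 kg/s
Convert: 145.2417 kg/s * 3.6 = 522.87 t/h
mdot = 522.87 t/h


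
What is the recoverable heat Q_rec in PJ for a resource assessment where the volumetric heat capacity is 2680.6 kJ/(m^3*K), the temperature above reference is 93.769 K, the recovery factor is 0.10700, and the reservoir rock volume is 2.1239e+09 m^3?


Step 1: Q_s = Vr*rhoc*dT/1e12 = 2.1239e+09*2680.6*93.769/1e12 = 533.8575 PJ
Step 2: Q_rec = Q_s * RF = 533.8575 * 0.107 = 57.123 PJ
Q_rec = 57.123 PJ


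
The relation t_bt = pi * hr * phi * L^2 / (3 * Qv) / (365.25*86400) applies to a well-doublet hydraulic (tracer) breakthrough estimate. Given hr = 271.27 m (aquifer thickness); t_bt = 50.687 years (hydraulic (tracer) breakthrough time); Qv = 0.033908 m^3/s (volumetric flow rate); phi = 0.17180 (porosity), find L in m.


L = sqrt(t_bt*365.25*86400*3*Qv / (pi*hr*phi))
L = sqrt(50.687*365.25*86400*3*0.033908 / (pi*271.27*0.17180))
L = 1054.2 m


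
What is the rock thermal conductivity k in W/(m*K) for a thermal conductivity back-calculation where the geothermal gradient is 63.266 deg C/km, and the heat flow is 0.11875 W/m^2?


k = q / (grad / 1000)
k = 0.11875 / (63.266 / 1000)
k = 1.8770 W/(m*K)


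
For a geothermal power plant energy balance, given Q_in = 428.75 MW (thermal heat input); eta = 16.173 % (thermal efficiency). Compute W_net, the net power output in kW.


W_net = eta / 100 * Q_in
W_net = 16.173 / 100 * 428.75
W_net = 69.34174 MW
Convert: 69.34174 MW * 1000.0 = 69342 kW
W_net = 69342 kW


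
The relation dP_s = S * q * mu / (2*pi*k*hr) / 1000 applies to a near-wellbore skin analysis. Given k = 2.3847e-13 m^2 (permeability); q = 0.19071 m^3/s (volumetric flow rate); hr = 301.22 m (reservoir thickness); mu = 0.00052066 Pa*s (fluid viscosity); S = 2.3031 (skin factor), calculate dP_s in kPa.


dP_s = S * q * mu / (2*pi*k*hr) / 1000
dP_s = 2.3031 * 0.19071 * 0.00052066 / (2*pi*2.3847e-13*301.22) / 1000
dP_s = 506.69 kPa


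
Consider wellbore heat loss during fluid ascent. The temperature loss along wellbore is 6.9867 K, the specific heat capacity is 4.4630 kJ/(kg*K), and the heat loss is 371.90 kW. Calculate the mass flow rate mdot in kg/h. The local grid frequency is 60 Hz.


mdot = Q_loss / (cp * dT)
mdot = 371.90 / (4.4630 * 6.9867)
mdot = 11.92689 kg/s
Convert: 11.92689 kg/s * 3600.0 = 42937 kg/h
mdot = 42937 kg/h


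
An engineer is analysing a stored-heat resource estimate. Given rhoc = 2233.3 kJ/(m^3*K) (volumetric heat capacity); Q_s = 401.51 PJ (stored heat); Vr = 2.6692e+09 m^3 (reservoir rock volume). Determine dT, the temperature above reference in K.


dT = Q_s * 1e12 / (Vr * rhoc)
dT = 401.51 * 1e12 / (2.6692e+09 * 2233.3)
dT = 67.355 K


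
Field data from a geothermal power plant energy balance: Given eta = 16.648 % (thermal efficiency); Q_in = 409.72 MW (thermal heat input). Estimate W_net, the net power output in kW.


W_net = eta / 100 * Q_in
W_net = 16.648 / 100 * 409.72
W_net = 68.21019 MW
Convert: 68.21019 MW * 1000.0 = 68210 kW
W_net = 68210 kW


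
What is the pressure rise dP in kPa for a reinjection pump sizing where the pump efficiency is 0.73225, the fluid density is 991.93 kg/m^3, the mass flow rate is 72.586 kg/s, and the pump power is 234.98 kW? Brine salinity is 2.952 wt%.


dP = P_pump * rho * eta / mdot
dP = 234.98 * 991.93 * 0.73225 / 72.586
dP = 2351.4 kPa


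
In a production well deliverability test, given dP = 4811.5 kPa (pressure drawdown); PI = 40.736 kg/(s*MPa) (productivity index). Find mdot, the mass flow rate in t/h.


mdot = PI * dP / 1000
mdot = 40.736 * 4811.5 / 1000
mdot = 196.0013 kg/s
Convert: 196.0013 kg/s * 3.6 = 705.60 t/h
mdot = 705.60 t/h


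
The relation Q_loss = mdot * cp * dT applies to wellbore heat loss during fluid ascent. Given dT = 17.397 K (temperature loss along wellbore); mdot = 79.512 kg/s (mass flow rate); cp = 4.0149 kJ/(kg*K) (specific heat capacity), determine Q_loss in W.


Q_loss = mdot * cp * dT
Q_loss = 79.512 * 4.0149 * 17.397
Q_loss = 5553.692 kW
Convert: 5553.692 kW * 1000.0 = 5.5537e+06 W
Q_loss = 5.5537e+06 W


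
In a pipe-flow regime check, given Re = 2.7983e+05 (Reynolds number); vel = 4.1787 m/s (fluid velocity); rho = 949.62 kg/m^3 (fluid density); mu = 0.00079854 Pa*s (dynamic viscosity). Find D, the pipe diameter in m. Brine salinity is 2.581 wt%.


D = Re * mu / (rho * vel)
D = 2.7983e+05 * 0.00079854 / (949.62 * 4.1787)
D = 0.056312 m


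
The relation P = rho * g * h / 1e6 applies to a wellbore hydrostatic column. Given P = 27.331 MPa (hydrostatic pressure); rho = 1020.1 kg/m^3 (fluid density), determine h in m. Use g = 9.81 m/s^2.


h = P * 1e6 / (g * rho)
h = 27.331 * 1e6 / (9.81 * 1020.1)
h = 2731.1 m


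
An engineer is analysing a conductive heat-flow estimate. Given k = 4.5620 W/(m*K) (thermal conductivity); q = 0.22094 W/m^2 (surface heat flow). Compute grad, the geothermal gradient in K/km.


grad = q * 1000 / k
grad = 0.22094 * 1000 / 4.5620
grad = 48.43051 deg C/km
Convert: 48.43051 deg C/km * 1.0 = 48.431 K/km
grad = 48.431 K/km


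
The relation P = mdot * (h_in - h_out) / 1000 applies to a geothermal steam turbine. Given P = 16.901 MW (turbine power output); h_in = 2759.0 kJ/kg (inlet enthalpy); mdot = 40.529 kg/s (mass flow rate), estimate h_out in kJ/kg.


h_out = h_in - P * 1000 / mdot
h_out = 2759.0 - 16.901 * 1000 / 40.529
h_out = 2342.0 kJ/kg


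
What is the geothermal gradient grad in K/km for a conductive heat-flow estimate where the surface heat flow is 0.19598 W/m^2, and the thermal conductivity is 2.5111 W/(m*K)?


grad = q * 1000 / k
grad = 0.19598 * 1000 / 2.5111
grad = 78.04548 deg C/km
Convert: 78.04548 deg C/km * 1.0 = 78.045 K/km
grad = 78.045 K/km


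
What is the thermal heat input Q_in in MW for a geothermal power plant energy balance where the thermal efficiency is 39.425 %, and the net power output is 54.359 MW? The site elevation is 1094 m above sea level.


Q_in = W_net / (eta / 100)
Q_in = 54.359 / (39.425 / 100)
Q_in = 137.88 MW


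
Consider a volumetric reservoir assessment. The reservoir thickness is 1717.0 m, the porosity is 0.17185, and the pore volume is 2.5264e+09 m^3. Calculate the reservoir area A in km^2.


A = Vp / (1e6 * hr * phi)
A = 2.5264e+09 / (1e6 * 1717.0 * 0.17185)
A = 8.5621 km^2


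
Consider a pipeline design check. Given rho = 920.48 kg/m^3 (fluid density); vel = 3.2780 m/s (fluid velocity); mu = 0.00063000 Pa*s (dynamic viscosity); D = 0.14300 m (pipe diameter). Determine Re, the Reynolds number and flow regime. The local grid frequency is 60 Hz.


Step 1: Re = rho*vel*D/mu = 920.48*3.278*0.143/0.00063 = 6.8489e+05
Step 2: Re = 6.8489e+05 > 4000, so flow is turbulent.
Re = 6.8489e+05 (turbulent)


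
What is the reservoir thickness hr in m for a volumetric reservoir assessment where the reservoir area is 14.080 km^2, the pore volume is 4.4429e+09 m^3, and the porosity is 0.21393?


hr = Vp / (A * 1e6 * phi)
hr = 4.4429e+09 / (14.080 * 1e6 * 0.21393)
hr = 1475.0 m


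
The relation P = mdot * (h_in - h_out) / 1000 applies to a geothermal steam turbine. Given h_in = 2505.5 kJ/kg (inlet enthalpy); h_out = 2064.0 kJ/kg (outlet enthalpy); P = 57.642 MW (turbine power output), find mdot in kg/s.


mdot = P * 1000 / (h_in - h_out)
mdot = 57.642 * 1000 / (2505.5 - 2064.0)
mdot = 130.56 kg/s


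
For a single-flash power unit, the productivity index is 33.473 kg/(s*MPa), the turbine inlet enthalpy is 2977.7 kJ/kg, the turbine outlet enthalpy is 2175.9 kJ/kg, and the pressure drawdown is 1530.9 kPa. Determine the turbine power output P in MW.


Step 1: mdot = PI * dP / 1000 = 33.473 * 1530.9 / 1000 = 51.24382 kg/s
Step 2: P = mdot*(h_in - h_out)/1000 = 51.24382*(2977.7 - 2175.9)/1000 = 41.087 MW
P = 41.087 MW


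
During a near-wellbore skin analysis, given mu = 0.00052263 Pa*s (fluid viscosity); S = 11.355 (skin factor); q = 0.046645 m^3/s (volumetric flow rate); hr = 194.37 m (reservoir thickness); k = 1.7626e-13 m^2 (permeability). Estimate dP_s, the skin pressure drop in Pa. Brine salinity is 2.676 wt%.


dP_s = S * q * mu / (2*pi*k*hr) / 1000
dP_s = 11.355 * 0.046645 * 0.00052263 / (2*pi*1.7626e-13*194.37) / 1000
dP_s = 1285.949 kPa
Convert: 1285.949 kPa * 1000.0 = 1.2859e+06 Pa
dP_s = 1.2859e+06 Pa


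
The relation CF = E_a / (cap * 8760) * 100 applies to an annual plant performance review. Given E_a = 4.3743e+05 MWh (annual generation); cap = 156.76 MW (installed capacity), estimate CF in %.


CF = E_a / (cap * 8760) * 100
CF = 4.3743e+05 / (156.76 * 8760) * 100
CF = 31.854 %


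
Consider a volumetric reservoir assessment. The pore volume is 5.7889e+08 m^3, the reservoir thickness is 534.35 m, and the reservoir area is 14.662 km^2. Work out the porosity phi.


phi = Vp / (A * 1e6 * hr)
phi = 5.7889e+08 / (14.662 * 1e6 * 534.35)
phi = 0.073889


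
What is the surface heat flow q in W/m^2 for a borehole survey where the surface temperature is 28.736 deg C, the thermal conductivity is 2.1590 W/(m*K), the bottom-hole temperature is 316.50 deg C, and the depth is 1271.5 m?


Step 1: grad = (T_d - T_surf)/d * 1000 = (316.5 - 28.736)/1271.5 * 1000 = 226.3185 deg C/km
Step 2: q = k * grad / 1000 = 2.159 * 226.3185 / 1000 = 0.48862 W/m^2
q = 0.48862 W/m^2


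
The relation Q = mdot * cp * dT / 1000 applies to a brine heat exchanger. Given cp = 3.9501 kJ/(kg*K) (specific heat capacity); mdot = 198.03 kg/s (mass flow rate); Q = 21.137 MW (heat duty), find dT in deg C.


dT = Q * 1000 / (mdot * cp)
dT = 21.137 * 1000 / (198.03 * 3.9501)
dT = 27.02118 K
Convert (temperature difference, 1 K = 1 deg C): 27.02118 K = 27.02118 deg C
dT = 27.021 deg C


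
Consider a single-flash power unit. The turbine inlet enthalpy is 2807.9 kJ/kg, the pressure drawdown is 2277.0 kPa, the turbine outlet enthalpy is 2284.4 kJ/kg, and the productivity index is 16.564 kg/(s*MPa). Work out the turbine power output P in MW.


Step 1: mdot = PI * dP / 1000 = 16.564 * 2277.0 / 1000 = 37.71623 kg/s
Step 2: P = mdot*(h_in - h_out)/1000 = 37.71623*(2807.9 - 2284.4)/1000 = 19.744 MW
P = 19.744 MW


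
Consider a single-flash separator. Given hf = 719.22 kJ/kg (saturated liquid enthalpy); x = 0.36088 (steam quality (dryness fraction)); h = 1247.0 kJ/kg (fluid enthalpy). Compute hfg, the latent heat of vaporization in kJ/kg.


hfg = (h - hf) / x
hfg = (1247.0 - 719.22) / 0.36088
hfg = 1462.5 kJ/kg


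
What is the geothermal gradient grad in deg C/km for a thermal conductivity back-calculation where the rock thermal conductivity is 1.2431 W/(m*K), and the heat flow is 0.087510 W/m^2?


grad = q / k * 1000
grad = 0.087510 / 1.2431 * 1000
grad = 70.397 deg C/km


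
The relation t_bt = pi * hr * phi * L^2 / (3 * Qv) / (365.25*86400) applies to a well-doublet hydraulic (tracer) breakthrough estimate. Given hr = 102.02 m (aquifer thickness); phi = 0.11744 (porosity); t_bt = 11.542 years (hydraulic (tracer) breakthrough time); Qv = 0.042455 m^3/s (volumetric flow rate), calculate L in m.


L = sqrt(t_bt*365.25*86400*3*Qv / (pi*hr*phi))
L = sqrt(11.542*365.25*86400*3*0.042455 / (pi*102.02*0.11744))
L = 1110.2 m


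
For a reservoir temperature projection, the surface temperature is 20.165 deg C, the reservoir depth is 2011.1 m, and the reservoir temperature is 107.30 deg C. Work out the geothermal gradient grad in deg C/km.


grad = (T_res - T_surf) / d * 1000
grad = (107.30 - 20.165) / 2011.1 * 1000
grad = 43.327 deg C/km


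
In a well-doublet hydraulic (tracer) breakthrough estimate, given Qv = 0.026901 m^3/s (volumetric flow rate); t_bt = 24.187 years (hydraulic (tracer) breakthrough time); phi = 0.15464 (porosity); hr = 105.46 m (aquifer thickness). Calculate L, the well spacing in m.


L = sqrt(t_bt*365.25*86400*3*Qv / (pi*hr*phi))
L = sqrt(24.187*365.25*86400*3*0.026901 / (pi*105.46*0.15464))
L = 1096.5 m


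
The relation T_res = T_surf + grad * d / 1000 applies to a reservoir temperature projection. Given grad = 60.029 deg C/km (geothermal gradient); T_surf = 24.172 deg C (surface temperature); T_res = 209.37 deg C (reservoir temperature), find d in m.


d = (T_res - T_surf) / grad * 1000
d = (209.37 - 24.172) / 60.029 * 1000
d = 3085.1 m


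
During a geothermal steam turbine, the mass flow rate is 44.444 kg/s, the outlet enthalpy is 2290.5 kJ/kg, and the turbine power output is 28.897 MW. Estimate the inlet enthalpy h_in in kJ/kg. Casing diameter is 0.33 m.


h_in = h_out + P * 1000 / mdot
h_in = 2290.5 + 28.897 * 1000 / 44.444
h_in = 2940.7 kJ/kg


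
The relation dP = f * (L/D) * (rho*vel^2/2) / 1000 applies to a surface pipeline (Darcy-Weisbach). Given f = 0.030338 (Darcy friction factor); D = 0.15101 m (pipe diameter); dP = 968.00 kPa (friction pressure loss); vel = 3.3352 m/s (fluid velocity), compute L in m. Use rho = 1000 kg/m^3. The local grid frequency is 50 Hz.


L = dP*1000*D / (f*rho*vel^2/2)
L = 968.00*1000*0.15101 / (0.030338*1000*3.3352^2/2)
L = 866.32 m


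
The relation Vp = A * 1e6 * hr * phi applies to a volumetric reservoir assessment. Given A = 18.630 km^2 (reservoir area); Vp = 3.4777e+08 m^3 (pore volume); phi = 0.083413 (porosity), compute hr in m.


hr = Vp / (A * 1e6 * phi)
hr = 3.4777e+08 / (18.630 * 1e6 * 0.083413)
hr = 223.79 m


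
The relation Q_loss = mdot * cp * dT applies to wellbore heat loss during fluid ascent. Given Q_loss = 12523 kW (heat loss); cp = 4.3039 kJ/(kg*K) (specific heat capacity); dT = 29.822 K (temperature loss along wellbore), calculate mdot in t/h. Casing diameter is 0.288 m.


mdot = Q_loss / (cp * dT)
mdot = 12523 / (4.3039 * 29.822)
mdot = 97.56846 kg/s
Convert: 97.56846 kg/s * 3.6 = 351.25 t/h
mdot = 351.25 t/h


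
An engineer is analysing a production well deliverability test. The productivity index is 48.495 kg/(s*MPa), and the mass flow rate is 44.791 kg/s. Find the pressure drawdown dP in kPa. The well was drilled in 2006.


dP = mdot * 1000 / PI
dP = 44.791 * 1000 / 48.495
dP = 923.62 kPa


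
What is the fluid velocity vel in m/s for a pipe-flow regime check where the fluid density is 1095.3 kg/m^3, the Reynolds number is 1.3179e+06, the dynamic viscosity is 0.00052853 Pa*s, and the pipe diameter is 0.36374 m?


vel = Re * mu / (rho * D)
vel = 1.3179e+06 * 0.00052853 / (1095.3 * 0.36374)
vel = 1.7483 m/s


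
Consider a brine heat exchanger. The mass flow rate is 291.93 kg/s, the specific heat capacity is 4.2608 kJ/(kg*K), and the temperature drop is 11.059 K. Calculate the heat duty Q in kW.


Q = mdot * cp * dT / 1000
Q = 291.93 * 4.2608 * 11.059 / 1000
Q = 13.75580 MW
Convert: 13.75580 MW * 1000.0 = 13756 kW
Q = 13756 kW


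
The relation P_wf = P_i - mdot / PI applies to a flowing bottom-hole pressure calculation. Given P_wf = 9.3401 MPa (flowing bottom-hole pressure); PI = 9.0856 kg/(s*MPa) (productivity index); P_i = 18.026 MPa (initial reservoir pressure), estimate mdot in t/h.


mdot = (P_i - P_wf) * PI
mdot = (18.026 - 9.3401) * 9.0856
mdot = 78.91661 kg/s
Convert: 78.91661 kg/s * 3.6 = 284.10 t/h
mdot = 284.10 t/h


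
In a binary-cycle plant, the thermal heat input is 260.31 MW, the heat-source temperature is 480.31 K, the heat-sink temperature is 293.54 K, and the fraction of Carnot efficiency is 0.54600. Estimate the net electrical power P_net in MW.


Step 1: eta = (1 - Tc/Th)*f = (1 - 293.54/480.31)*0.546 = 0.2123138
Step 2: P_net = eta * Q_in = 0.2123138 * 260.31 = 55.267 MW
P_net = 55.267 MW


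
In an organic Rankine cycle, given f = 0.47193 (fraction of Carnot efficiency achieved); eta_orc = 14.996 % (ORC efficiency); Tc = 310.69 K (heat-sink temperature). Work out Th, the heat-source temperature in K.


Th = Tc / (1 - (eta_orc/100)/f)
Th = 310.69 / (1 - (14.996/100)/0.47193)
Th = 455.40 K


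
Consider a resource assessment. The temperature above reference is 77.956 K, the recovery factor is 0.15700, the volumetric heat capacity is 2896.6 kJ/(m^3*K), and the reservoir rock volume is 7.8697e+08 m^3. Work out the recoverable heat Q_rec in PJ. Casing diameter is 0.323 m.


Step 1: Q_s = Vr*rhoc*dT/1e12 = 7.8697e+08*2896.6*77.956/1e12 = 177.7036 PJ
Step 2: Q_rec = Q_s * RF = 177.7036 * 0.157 = 27.899 PJ
Q_rec = 27.899 PJ


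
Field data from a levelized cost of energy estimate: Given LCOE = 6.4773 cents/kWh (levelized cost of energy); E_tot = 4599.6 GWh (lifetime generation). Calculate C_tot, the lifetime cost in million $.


C_tot = LCOE / 100 * E_tot
C_tot = 6.4773 / 100 * 4599.6
C_tot = 297.93 million $


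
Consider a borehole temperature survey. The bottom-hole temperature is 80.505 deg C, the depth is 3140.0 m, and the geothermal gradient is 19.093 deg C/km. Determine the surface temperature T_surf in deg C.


T_surf = T_d - grad * d / 1000
T_surf = 80.505 - 19.093 * 3140.0 / 1000
T_surf = 20.553 deg C


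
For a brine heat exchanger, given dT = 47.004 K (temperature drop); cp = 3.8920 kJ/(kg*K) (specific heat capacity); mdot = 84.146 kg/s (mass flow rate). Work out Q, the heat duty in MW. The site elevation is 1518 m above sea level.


Q = mdot * cp * dT / 1000
Q = 84.146 * 3.8920 * 47.004 / 1000
Q = 15.394 MW


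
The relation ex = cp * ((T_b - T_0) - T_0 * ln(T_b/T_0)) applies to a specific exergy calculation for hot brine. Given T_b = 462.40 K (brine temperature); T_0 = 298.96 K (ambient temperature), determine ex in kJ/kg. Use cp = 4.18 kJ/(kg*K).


ex = cp * ((T_b - T_0) - T_0 * ln(T_b/T_0))
ex = 4.18 * ((462.40 - 298.96) - 298.96 * ln(462.40/298.96))
ex = 138.18 kJ/kg


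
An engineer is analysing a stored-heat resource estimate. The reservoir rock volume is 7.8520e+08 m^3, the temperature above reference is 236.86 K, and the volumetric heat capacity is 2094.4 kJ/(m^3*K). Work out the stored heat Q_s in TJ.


Q_s = Vr * rhoc * dT / 1e12
Q_s = 7.8520e+08 * 2094.4 * 236.86 / 1e12
Q_s = 389.5217 PJ
Convert: 389.5217 PJ * 1000.0 = 3.8952e+05 TJ
Q_s = 3.8952e+05 TJ


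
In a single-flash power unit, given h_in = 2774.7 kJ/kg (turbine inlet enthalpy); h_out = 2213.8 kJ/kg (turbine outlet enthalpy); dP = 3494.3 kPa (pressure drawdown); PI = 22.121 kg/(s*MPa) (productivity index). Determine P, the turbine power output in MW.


Step 1: mdot = PI * dP / 1000 = 22.121 * 3494.3 / 1000 = 77.29741 kg/s
Step 2: P = mdot*(h_in - h_out)/1000 = 77.29741*(2774.7 - 2213.8)/1000 = 43.356 MW
P = 43.356 MW


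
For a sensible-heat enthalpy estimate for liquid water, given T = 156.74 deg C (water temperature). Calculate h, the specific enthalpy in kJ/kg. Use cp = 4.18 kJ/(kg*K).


h = cp * T
h = 4.18 * 156.74
h = 655.17 kJ/kg


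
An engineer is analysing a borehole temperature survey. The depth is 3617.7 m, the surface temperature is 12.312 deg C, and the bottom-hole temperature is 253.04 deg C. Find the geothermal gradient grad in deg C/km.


grad = (T_d - T_surf) / d * 1000
grad = (253.04 - 12.312) / 3617.7 * 1000
grad = 66.542 deg C/km


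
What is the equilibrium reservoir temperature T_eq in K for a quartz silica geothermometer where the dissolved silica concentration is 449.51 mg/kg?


T_eq = 1309 / (5.19 - log10(SiO2)) - 273.15
T_eq = 1309 / (5.19 - log10(449.51)) - 273.15
T_eq = 242.7607 deg C
Convert to K: 242.7607 + 273.15 = 515.91 K
T_eq = 515.91 K


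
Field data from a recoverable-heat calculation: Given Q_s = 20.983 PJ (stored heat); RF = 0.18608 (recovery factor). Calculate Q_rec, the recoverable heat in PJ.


Q_rec = Q_s * RF
Q_rec = 20.983 * 0.18608
Q_rec = 3.9045 PJ


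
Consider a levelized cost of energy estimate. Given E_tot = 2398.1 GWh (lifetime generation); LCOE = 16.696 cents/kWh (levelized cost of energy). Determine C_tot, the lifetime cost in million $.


C_tot = LCOE / 100 * E_tot
C_tot = 16.696 / 100 * 2398.1
C_tot = 400.39 million $


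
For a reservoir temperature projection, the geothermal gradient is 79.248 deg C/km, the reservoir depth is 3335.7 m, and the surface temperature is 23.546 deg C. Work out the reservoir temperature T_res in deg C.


T_res = T_surf + grad * d / 1000
T_res = 23.546 + 79.248 * 3335.7 / 1000
T_res = 287.89 deg C


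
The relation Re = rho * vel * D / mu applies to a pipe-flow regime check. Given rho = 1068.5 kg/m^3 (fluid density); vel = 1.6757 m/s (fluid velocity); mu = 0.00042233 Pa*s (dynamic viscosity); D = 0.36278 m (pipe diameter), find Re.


Re = rho * vel * D / mu
Re = 1068.5 * 1.6757 * 0.36278 / 0.00042233
Re = 1.5380e+06


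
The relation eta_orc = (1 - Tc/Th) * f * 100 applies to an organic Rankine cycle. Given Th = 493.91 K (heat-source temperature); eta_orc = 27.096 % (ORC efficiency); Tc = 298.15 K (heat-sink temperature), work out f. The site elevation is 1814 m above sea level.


f = (eta_orc/100) / (1 - Tc/Th)
f = (27.096/100) / (1 - 298.15/493.91)
f = 0.68364


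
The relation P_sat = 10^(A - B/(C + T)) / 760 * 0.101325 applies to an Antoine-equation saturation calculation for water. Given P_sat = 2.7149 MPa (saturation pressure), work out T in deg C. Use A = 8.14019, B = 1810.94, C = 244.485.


T = B / (A - log10(P_sat * 760 / 0.101325)) - C
T = 1810.94 / (8.14019 - log10(2.7149 * 760 / 0.101325)) - 244.485
T = 228.18 deg C


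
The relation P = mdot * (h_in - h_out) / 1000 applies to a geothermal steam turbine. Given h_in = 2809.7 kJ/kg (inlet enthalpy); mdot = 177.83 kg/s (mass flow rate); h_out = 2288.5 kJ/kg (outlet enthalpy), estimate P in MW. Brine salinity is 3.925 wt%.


P = mdot * (h_in - h_out) / 1000
P = 177.83 * (2809.7 - 2288.5) / 1000
P = 92.685 MW


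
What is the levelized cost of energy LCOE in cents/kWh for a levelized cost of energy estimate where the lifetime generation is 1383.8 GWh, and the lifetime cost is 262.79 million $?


LCOE = C_tot / E_tot * 100
LCOE = 262.79 / 1383.8 * 100
LCOE = 18.990 cents/kWh


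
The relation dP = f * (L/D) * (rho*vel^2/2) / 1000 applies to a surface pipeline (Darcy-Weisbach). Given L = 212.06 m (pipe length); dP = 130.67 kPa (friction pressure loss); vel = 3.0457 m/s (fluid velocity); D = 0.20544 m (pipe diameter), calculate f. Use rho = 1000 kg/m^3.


f = dP*1000 / ((L/D)*(rho*vel^2/2))
f = 130.67*1000 / ((212.06/0.20544)*(1000*3.0457^2/2))
f = 0.027293


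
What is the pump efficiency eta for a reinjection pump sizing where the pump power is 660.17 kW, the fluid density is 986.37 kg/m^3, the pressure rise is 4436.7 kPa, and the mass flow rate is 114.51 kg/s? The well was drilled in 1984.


eta = mdot * dP / (rho * P_pump)
eta = 114.51 * 4436.7 / (986.37 * 660.17)
eta = 0.78020


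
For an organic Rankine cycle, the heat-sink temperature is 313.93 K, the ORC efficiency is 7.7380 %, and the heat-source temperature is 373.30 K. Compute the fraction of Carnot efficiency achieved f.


f = (eta_orc/100) / (1 - Tc/Th)
f = (7.7380/100) / (1 - 313.93/373.30)
f = 0.48654


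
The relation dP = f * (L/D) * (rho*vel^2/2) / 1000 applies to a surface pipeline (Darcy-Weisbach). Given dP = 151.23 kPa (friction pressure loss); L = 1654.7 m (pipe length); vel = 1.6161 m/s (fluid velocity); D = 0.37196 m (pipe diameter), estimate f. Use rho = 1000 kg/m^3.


f = dP*1000 / ((L/D)*(rho*vel^2/2))
f = 151.23*1000 / ((1654.7/0.37196)*(1000*1.6161^2/2))
f = 0.026032
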